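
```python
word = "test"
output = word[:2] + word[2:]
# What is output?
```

Answer: 'test'

Derivation:
Trace (tracking output):
word = 'test'  # -> word = 'test'
output = word[:2] + word[2:]  # -> output = 'test'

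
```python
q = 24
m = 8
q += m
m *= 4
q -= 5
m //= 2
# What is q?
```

Answer: 27

Derivation:
Trace (tracking q):
q = 24  # -> q = 24
m = 8  # -> m = 8
q += m  # -> q = 32
m *= 4  # -> m = 32
q -= 5  # -> q = 27
m //= 2  # -> m = 16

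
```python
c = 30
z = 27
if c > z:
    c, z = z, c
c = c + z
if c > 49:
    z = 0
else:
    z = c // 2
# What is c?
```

Answer: 57

Derivation:
Trace (tracking c):
c = 30  # -> c = 30
z = 27  # -> z = 27
if c > z:  # condition is True
    c, z = (z, c)  # -> c = 27, z = 30
c = c + z  # -> c = 57
if c > 49:  # condition is True
    z = 0  # -> z = 0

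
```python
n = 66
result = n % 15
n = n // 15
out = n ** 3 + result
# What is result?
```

Answer: 6

Derivation:
Trace (tracking result):
n = 66  # -> n = 66
result = n % 15  # -> result = 6
n = n // 15  # -> n = 4
out = n ** 3 + result  # -> out = 70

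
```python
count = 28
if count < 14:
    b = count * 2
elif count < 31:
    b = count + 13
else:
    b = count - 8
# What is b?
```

Trace (tracking b):
count = 28  # -> count = 28
if count < 14:  # condition is False
elif count < 31:  # condition is True
    b = count + 13  # -> b = 41

Answer: 41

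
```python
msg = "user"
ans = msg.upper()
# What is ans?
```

Trace (tracking ans):
msg = 'user'  # -> msg = 'user'
ans = msg.upper()  # -> ans = 'USER'

Answer: 'USER'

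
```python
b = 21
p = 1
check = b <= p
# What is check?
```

Answer: False

Derivation:
Trace (tracking check):
b = 21  # -> b = 21
p = 1  # -> p = 1
check = b <= p  # -> check = False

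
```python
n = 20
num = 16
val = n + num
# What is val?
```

Trace (tracking val):
n = 20  # -> n = 20
num = 16  # -> num = 16
val = n + num  # -> val = 36

Answer: 36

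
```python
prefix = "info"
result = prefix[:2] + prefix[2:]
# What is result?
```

Answer: 'info'

Derivation:
Trace (tracking result):
prefix = 'info'  # -> prefix = 'info'
result = prefix[:2] + prefix[2:]  # -> result = 'info'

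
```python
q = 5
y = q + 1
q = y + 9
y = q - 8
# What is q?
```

Answer: 15

Derivation:
Trace (tracking q):
q = 5  # -> q = 5
y = q + 1  # -> y = 6
q = y + 9  # -> q = 15
y = q - 8  # -> y = 7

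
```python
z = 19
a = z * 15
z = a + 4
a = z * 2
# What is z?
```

Trace (tracking z):
z = 19  # -> z = 19
a = z * 15  # -> a = 285
z = a + 4  # -> z = 289
a = z * 2  # -> a = 578

Answer: 289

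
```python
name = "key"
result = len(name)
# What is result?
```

Answer: 3

Derivation:
Trace (tracking result):
name = 'key'  # -> name = 'key'
result = len(name)  # -> result = 3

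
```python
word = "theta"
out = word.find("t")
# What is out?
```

Trace (tracking out):
word = 'theta'  # -> word = 'theta'
out = word.find('t')  # -> out = 0

Answer: 0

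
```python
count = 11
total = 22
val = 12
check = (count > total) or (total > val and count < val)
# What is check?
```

Trace (tracking check):
count = 11  # -> count = 11
total = 22  # -> total = 22
val = 12  # -> val = 12
check = count > total or (total > val and count < val)  # -> check = True

Answer: True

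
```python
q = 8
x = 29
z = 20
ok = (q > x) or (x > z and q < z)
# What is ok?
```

Answer: True

Derivation:
Trace (tracking ok):
q = 8  # -> q = 8
x = 29  # -> x = 29
z = 20  # -> z = 20
ok = q > x or (x > z and q < z)  # -> ok = True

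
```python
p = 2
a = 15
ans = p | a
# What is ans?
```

Answer: 15

Derivation:
Trace (tracking ans):
p = 2  # -> p = 2
a = 15  # -> a = 15
ans = p | a  # -> ans = 15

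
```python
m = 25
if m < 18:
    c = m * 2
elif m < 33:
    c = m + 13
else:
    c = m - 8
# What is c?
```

Answer: 38

Derivation:
Trace (tracking c):
m = 25  # -> m = 25
if m < 18:  # condition is False
elif m < 33:  # condition is True
    c = m + 13  # -> c = 38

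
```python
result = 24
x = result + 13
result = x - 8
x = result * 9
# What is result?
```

Answer: 29

Derivation:
Trace (tracking result):
result = 24  # -> result = 24
x = result + 13  # -> x = 37
result = x - 8  # -> result = 29
x = result * 9  # -> x = 261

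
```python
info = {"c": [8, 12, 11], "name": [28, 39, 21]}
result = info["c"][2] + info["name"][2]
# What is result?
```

Trace (tracking result):
info = {'c': [8, 12, 11], 'name': [28, 39, 21]}  # -> info = {'c': [8, 12, 11], 'name': [28, 39, 21]}
result = info['c'][2] + info['name'][2]  # -> result = 32

Answer: 32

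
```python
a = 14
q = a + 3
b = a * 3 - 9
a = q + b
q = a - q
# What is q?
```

Answer: 33

Derivation:
Trace (tracking q):
a = 14  # -> a = 14
q = a + 3  # -> q = 17
b = a * 3 - 9  # -> b = 33
a = q + b  # -> a = 50
q = a - q  # -> q = 33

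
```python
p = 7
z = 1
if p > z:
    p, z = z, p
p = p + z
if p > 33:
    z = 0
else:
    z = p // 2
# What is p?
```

Trace (tracking p):
p = 7  # -> p = 7
z = 1  # -> z = 1
if p > z:  # condition is True
    p, z = (z, p)  # -> p = 1, z = 7
p = p + z  # -> p = 8
if p > 33:  # condition is False
else:
    z = p // 2  # -> z = 4

Answer: 8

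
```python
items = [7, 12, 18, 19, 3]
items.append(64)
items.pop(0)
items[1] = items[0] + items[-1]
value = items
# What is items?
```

Trace (tracking items):
items = [7, 12, 18, 19, 3]  # -> items = [7, 12, 18, 19, 3]
items.append(64)  # -> items = [7, 12, 18, 19, 3, 64]
items.pop(0)  # -> items = [12, 18, 19, 3, 64]
items[1] = items[0] + items[-1]  # -> items = [12, 76, 19, 3, 64]
value = items  # -> value = [12, 76, 19, 3, 64]

Answer: [12, 76, 19, 3, 64]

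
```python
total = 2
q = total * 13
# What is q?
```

Trace (tracking q):
total = 2  # -> total = 2
q = total * 13  # -> q = 26

Answer: 26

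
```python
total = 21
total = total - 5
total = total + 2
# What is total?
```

Answer: 18

Derivation:
Trace (tracking total):
total = 21  # -> total = 21
total = total - 5  # -> total = 16
total = total + 2  # -> total = 18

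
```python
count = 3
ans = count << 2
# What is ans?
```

Trace (tracking ans):
count = 3  # -> count = 3
ans = count << 2  # -> ans = 12

Answer: 12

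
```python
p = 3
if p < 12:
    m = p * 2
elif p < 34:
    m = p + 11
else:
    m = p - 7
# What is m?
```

Trace (tracking m):
p = 3  # -> p = 3
if p < 12:  # condition is True
    m = p * 2  # -> m = 6

Answer: 6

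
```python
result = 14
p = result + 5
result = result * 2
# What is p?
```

Answer: 19

Derivation:
Trace (tracking p):
result = 14  # -> result = 14
p = result + 5  # -> p = 19
result = result * 2  # -> result = 28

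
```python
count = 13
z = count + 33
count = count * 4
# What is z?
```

Trace (tracking z):
count = 13  # -> count = 13
z = count + 33  # -> z = 46
count = count * 4  # -> count = 52

Answer: 46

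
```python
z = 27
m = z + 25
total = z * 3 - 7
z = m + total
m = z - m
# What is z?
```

Answer: 126

Derivation:
Trace (tracking z):
z = 27  # -> z = 27
m = z + 25  # -> m = 52
total = z * 3 - 7  # -> total = 74
z = m + total  # -> z = 126
m = z - m  # -> m = 74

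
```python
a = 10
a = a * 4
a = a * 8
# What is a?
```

Trace (tracking a):
a = 10  # -> a = 10
a = a * 4  # -> a = 40
a = a * 8  # -> a = 320

Answer: 320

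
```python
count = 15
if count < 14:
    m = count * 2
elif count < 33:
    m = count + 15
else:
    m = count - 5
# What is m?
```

Trace (tracking m):
count = 15  # -> count = 15
if count < 14:  # condition is False
elif count < 33:  # condition is True
    m = count + 15  # -> m = 30

Answer: 30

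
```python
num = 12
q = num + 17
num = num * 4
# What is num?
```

Trace (tracking num):
num = 12  # -> num = 12
q = num + 17  # -> q = 29
num = num * 4  # -> num = 48

Answer: 48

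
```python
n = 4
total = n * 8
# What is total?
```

Answer: 32

Derivation:
Trace (tracking total):
n = 4  # -> n = 4
total = n * 8  # -> total = 32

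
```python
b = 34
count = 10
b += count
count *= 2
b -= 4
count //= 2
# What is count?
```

Answer: 10

Derivation:
Trace (tracking count):
b = 34  # -> b = 34
count = 10  # -> count = 10
b += count  # -> b = 44
count *= 2  # -> count = 20
b -= 4  # -> b = 40
count //= 2  # -> count = 10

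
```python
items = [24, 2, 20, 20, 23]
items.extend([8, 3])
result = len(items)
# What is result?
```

Answer: 7

Derivation:
Trace (tracking result):
items = [24, 2, 20, 20, 23]  # -> items = [24, 2, 20, 20, 23]
items.extend([8, 3])  # -> items = [24, 2, 20, 20, 23, 8, 3]
result = len(items)  # -> result = 7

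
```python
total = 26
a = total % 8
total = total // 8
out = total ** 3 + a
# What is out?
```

Trace (tracking out):
total = 26  # -> total = 26
a = total % 8  # -> a = 2
total = total // 8  # -> total = 3
out = total ** 3 + a  # -> out = 29

Answer: 29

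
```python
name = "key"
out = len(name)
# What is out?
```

Trace (tracking out):
name = 'key'  # -> name = 'key'
out = len(name)  # -> out = 3

Answer: 3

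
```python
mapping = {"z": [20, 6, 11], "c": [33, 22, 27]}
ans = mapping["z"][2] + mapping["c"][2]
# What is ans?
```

Answer: 38

Derivation:
Trace (tracking ans):
mapping = {'z': [20, 6, 11], 'c': [33, 22, 27]}  # -> mapping = {'z': [20, 6, 11], 'c': [33, 22, 27]}
ans = mapping['z'][2] + mapping['c'][2]  # -> ans = 38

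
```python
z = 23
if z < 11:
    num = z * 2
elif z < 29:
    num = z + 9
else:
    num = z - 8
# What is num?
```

Answer: 32

Derivation:
Trace (tracking num):
z = 23  # -> z = 23
if z < 11:  # condition is False
elif z < 29:  # condition is True
    num = z + 9  # -> num = 32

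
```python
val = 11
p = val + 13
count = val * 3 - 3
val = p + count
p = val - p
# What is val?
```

Trace (tracking val):
val = 11  # -> val = 11
p = val + 13  # -> p = 24
count = val * 3 - 3  # -> count = 30
val = p + count  # -> val = 54
p = val - p  # -> p = 30

Answer: 54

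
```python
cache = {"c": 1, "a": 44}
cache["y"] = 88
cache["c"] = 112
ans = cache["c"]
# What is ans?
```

Trace (tracking ans):
cache = {'c': 1, 'a': 44}  # -> cache = {'c': 1, 'a': 44}
cache['y'] = 88  # -> cache = {'c': 1, 'a': 44, 'y': 88}
cache['c'] = 112  # -> cache = {'c': 112, 'a': 44, 'y': 88}
ans = cache['c']  # -> ans = 112

Answer: 112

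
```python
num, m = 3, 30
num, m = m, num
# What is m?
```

Trace (tracking m):
num, m = (3, 30)  # -> num = 3, m = 30
num, m = (m, num)  # -> num = 30, m = 3

Answer: 3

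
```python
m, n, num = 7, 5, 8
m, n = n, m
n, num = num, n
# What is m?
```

Answer: 5

Derivation:
Trace (tracking m):
m, n, num = (7, 5, 8)  # -> m = 7, n = 5, num = 8
m, n = (n, m)  # -> m = 5, n = 7
n, num = (num, n)  # -> n = 8, num = 7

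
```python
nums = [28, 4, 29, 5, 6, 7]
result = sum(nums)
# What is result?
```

Answer: 79

Derivation:
Trace (tracking result):
nums = [28, 4, 29, 5, 6, 7]  # -> nums = [28, 4, 29, 5, 6, 7]
result = sum(nums)  # -> result = 79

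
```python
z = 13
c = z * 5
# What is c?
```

Trace (tracking c):
z = 13  # -> z = 13
c = z * 5  # -> c = 65

Answer: 65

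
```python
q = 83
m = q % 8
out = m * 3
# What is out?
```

Trace (tracking out):
q = 83  # -> q = 83
m = q % 8  # -> m = 3
out = m * 3  # -> out = 9

Answer: 9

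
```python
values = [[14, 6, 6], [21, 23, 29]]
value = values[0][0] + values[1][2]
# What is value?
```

Trace (tracking value):
values = [[14, 6, 6], [21, 23, 29]]  # -> values = [[14, 6, 6], [21, 23, 29]]
value = values[0][0] + values[1][2]  # -> value = 43

Answer: 43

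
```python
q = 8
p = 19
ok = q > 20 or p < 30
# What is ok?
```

Trace (tracking ok):
q = 8  # -> q = 8
p = 19  # -> p = 19
ok = q > 20 or p < 30  # -> ok = True

Answer: True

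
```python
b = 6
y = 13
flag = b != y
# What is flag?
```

Answer: True

Derivation:
Trace (tracking flag):
b = 6  # -> b = 6
y = 13  # -> y = 13
flag = b != y  # -> flag = True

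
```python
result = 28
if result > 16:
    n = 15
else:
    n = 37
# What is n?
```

Trace (tracking n):
result = 28  # -> result = 28
if result > 16:  # condition is True
    n = 15  # -> n = 15

Answer: 15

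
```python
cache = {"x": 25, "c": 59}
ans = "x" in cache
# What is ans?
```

Trace (tracking ans):
cache = {'x': 25, 'c': 59}  # -> cache = {'x': 25, 'c': 59}
ans = 'x' in cache  # -> ans = True

Answer: True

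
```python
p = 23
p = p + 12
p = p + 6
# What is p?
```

Answer: 41

Derivation:
Trace (tracking p):
p = 23  # -> p = 23
p = p + 12  # -> p = 35
p = p + 6  # -> p = 41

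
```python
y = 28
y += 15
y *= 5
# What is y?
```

Trace (tracking y):
y = 28  # -> y = 28
y += 15  # -> y = 43
y *= 5  # -> y = 215

Answer: 215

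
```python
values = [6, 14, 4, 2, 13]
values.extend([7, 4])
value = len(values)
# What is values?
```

Answer: [6, 14, 4, 2, 13, 7, 4]

Derivation:
Trace (tracking values):
values = [6, 14, 4, 2, 13]  # -> values = [6, 14, 4, 2, 13]
values.extend([7, 4])  # -> values = [6, 14, 4, 2, 13, 7, 4]
value = len(values)  # -> value = 7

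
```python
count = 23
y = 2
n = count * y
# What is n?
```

Answer: 46

Derivation:
Trace (tracking n):
count = 23  # -> count = 23
y = 2  # -> y = 2
n = count * y  # -> n = 46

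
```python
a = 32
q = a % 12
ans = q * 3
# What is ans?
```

Trace (tracking ans):
a = 32  # -> a = 32
q = a % 12  # -> q = 8
ans = q * 3  # -> ans = 24

Answer: 24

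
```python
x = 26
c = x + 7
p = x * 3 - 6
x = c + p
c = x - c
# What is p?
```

Trace (tracking p):
x = 26  # -> x = 26
c = x + 7  # -> c = 33
p = x * 3 - 6  # -> p = 72
x = c + p  # -> x = 105
c = x - c  # -> c = 72

Answer: 72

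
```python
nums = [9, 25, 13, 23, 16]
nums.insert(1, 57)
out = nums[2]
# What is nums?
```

Answer: [9, 57, 25, 13, 23, 16]

Derivation:
Trace (tracking nums):
nums = [9, 25, 13, 23, 16]  # -> nums = [9, 25, 13, 23, 16]
nums.insert(1, 57)  # -> nums = [9, 57, 25, 13, 23, 16]
out = nums[2]  # -> out = 25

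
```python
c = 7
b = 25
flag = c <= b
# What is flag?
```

Answer: True

Derivation:
Trace (tracking flag):
c = 7  # -> c = 7
b = 25  # -> b = 25
flag = c <= b  # -> flag = True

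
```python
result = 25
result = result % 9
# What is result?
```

Answer: 7

Derivation:
Trace (tracking result):
result = 25  # -> result = 25
result = result % 9  # -> result = 7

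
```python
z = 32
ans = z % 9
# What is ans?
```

Answer: 5

Derivation:
Trace (tracking ans):
z = 32  # -> z = 32
ans = z % 9  # -> ans = 5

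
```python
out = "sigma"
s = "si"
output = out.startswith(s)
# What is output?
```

Trace (tracking output):
out = 'sigma'  # -> out = 'sigma'
s = 'si'  # -> s = 'si'
output = out.startswith(s)  # -> output = True

Answer: True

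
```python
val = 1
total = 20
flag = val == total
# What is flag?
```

Trace (tracking flag):
val = 1  # -> val = 1
total = 20  # -> total = 20
flag = val == total  # -> flag = False

Answer: False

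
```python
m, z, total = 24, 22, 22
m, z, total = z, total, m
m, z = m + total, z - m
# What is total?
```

Trace (tracking total):
m, z, total = (24, 22, 22)  # -> m = 24, z = 22, total = 22
m, z, total = (z, total, m)  # -> m = 22, z = 22, total = 24
m, z = (m + total, z - m)  # -> m = 46, z = 0

Answer: 24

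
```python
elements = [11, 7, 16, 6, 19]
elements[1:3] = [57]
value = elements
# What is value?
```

Trace (tracking value):
elements = [11, 7, 16, 6, 19]  # -> elements = [11, 7, 16, 6, 19]
elements[1:3] = [57]  # -> elements = [11, 57, 6, 19]
value = elements  # -> value = [11, 57, 6, 19]

Answer: [11, 57, 6, 19]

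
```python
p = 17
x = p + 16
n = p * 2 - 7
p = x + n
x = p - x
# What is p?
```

Trace (tracking p):
p = 17  # -> p = 17
x = p + 16  # -> x = 33
n = p * 2 - 7  # -> n = 27
p = x + n  # -> p = 60
x = p - x  # -> x = 27

Answer: 60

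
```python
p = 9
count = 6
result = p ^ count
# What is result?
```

Trace (tracking result):
p = 9  # -> p = 9
count = 6  # -> count = 6
result = p ^ count  # -> result = 15

Answer: 15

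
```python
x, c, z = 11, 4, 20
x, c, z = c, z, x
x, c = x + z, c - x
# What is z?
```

Answer: 11

Derivation:
Trace (tracking z):
x, c, z = (11, 4, 20)  # -> x = 11, c = 4, z = 20
x, c, z = (c, z, x)  # -> x = 4, c = 20, z = 11
x, c = (x + z, c - x)  # -> x = 15, c = 16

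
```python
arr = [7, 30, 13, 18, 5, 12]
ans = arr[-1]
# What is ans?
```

Trace (tracking ans):
arr = [7, 30, 13, 18, 5, 12]  # -> arr = [7, 30, 13, 18, 5, 12]
ans = arr[-1]  # -> ans = 12

Answer: 12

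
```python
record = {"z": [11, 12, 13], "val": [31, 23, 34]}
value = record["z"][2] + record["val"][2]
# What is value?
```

Trace (tracking value):
record = {'z': [11, 12, 13], 'val': [31, 23, 34]}  # -> record = {'z': [11, 12, 13], 'val': [31, 23, 34]}
value = record['z'][2] + record['val'][2]  # -> value = 47

Answer: 47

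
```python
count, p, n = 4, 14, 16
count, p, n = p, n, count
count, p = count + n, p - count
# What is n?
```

Trace (tracking n):
count, p, n = (4, 14, 16)  # -> count = 4, p = 14, n = 16
count, p, n = (p, n, count)  # -> count = 14, p = 16, n = 4
count, p = (count + n, p - count)  # -> count = 18, p = 2

Answer: 4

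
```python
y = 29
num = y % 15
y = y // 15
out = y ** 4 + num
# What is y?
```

Answer: 1

Derivation:
Trace (tracking y):
y = 29  # -> y = 29
num = y % 15  # -> num = 14
y = y // 15  # -> y = 1
out = y ** 4 + num  # -> out = 15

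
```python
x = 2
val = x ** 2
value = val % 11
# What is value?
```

Trace (tracking value):
x = 2  # -> x = 2
val = x ** 2  # -> val = 4
value = val % 11  # -> value = 4

Answer: 4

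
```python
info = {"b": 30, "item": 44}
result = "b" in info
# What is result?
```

Trace (tracking result):
info = {'b': 30, 'item': 44}  # -> info = {'b': 30, 'item': 44}
result = 'b' in info  # -> result = True

Answer: True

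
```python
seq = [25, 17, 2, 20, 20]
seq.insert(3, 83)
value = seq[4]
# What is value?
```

Answer: 20

Derivation:
Trace (tracking value):
seq = [25, 17, 2, 20, 20]  # -> seq = [25, 17, 2, 20, 20]
seq.insert(3, 83)  # -> seq = [25, 17, 2, 83, 20, 20]
value = seq[4]  # -> value = 20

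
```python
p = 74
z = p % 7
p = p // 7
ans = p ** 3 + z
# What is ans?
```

Answer: 1004

Derivation:
Trace (tracking ans):
p = 74  # -> p = 74
z = p % 7  # -> z = 4
p = p // 7  # -> p = 10
ans = p ** 3 + z  # -> ans = 1004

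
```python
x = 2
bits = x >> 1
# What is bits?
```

Trace (tracking bits):
x = 2  # -> x = 2
bits = x >> 1  # -> bits = 1

Answer: 1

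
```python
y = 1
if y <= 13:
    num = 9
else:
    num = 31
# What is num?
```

Answer: 9

Derivation:
Trace (tracking num):
y = 1  # -> y = 1
if y <= 13:  # condition is True
    num = 9  # -> num = 9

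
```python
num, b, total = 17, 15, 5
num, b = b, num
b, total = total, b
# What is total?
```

Answer: 17

Derivation:
Trace (tracking total):
num, b, total = (17, 15, 5)  # -> num = 17, b = 15, total = 5
num, b = (b, num)  # -> num = 15, b = 17
b, total = (total, b)  # -> b = 5, total = 17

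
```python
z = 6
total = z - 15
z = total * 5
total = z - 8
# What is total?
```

Answer: -53

Derivation:
Trace (tracking total):
z = 6  # -> z = 6
total = z - 15  # -> total = -9
z = total * 5  # -> z = -45
total = z - 8  # -> total = -53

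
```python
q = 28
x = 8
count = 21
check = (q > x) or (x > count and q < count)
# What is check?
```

Answer: True

Derivation:
Trace (tracking check):
q = 28  # -> q = 28
x = 8  # -> x = 8
count = 21  # -> count = 21
check = q > x or (x > count and q < count)  # -> check = True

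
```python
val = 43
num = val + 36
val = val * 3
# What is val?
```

Trace (tracking val):
val = 43  # -> val = 43
num = val + 36  # -> num = 79
val = val * 3  # -> val = 129

Answer: 129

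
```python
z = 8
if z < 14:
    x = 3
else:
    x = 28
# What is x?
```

Trace (tracking x):
z = 8  # -> z = 8
if z < 14:  # condition is True
    x = 3  # -> x = 3

Answer: 3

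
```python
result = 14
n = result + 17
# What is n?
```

Trace (tracking n):
result = 14  # -> result = 14
n = result + 17  # -> n = 31

Answer: 31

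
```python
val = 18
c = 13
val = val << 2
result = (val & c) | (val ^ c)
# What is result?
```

Trace (tracking result):
val = 18  # -> val = 18
c = 13  # -> c = 13
val = val << 2  # -> val = 72
result = val & c | val ^ c  # -> result = 77

Answer: 77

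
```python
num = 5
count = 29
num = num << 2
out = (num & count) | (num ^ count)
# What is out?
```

Trace (tracking out):
num = 5  # -> num = 5
count = 29  # -> count = 29
num = num << 2  # -> num = 20
out = num & count | num ^ count  # -> out = 29

Answer: 29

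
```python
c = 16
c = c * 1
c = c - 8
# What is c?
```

Trace (tracking c):
c = 16  # -> c = 16
c = c * 1  # -> c = 16
c = c - 8  # -> c = 8

Answer: 8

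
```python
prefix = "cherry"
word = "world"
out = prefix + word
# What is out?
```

Trace (tracking out):
prefix = 'cherry'  # -> prefix = 'cherry'
word = 'world'  # -> word = 'world'
out = prefix + word  # -> out = 'cherryworld'

Answer: 'cherryworld'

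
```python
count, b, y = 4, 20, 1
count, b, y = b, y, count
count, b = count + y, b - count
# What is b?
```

Trace (tracking b):
count, b, y = (4, 20, 1)  # -> count = 4, b = 20, y = 1
count, b, y = (b, y, count)  # -> count = 20, b = 1, y = 4
count, b = (count + y, b - count)  # -> count = 24, b = -19

Answer: -19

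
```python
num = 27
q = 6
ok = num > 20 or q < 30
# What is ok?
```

Trace (tracking ok):
num = 27  # -> num = 27
q = 6  # -> q = 6
ok = num > 20 or q < 30  # -> ok = True

Answer: True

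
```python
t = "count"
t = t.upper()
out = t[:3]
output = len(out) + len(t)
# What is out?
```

Answer: 'COU'

Derivation:
Trace (tracking out):
t = 'count'  # -> t = 'count'
t = t.upper()  # -> t = 'COUNT'
out = t[:3]  # -> out = 'COU'
output = len(out) + len(t)  # -> output = 8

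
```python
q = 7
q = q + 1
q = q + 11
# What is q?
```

Answer: 19

Derivation:
Trace (tracking q):
q = 7  # -> q = 7
q = q + 1  # -> q = 8
q = q + 11  # -> q = 19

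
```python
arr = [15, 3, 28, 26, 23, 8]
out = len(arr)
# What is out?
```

Answer: 6

Derivation:
Trace (tracking out):
arr = [15, 3, 28, 26, 23, 8]  # -> arr = [15, 3, 28, 26, 23, 8]
out = len(arr)  # -> out = 6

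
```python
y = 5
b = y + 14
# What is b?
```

Trace (tracking b):
y = 5  # -> y = 5
b = y + 14  # -> b = 19

Answer: 19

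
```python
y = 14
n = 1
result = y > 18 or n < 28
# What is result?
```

Trace (tracking result):
y = 14  # -> y = 14
n = 1  # -> n = 1
result = y > 18 or n < 28  # -> result = True

Answer: True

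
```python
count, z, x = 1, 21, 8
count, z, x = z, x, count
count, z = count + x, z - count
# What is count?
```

Trace (tracking count):
count, z, x = (1, 21, 8)  # -> count = 1, z = 21, x = 8
count, z, x = (z, x, count)  # -> count = 21, z = 8, x = 1
count, z = (count + x, z - count)  # -> count = 22, z = -13

Answer: 22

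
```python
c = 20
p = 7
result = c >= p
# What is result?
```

Trace (tracking result):
c = 20  # -> c = 20
p = 7  # -> p = 7
result = c >= p  # -> result = True

Answer: True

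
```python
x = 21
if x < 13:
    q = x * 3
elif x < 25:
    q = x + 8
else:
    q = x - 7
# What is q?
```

Answer: 29

Derivation:
Trace (tracking q):
x = 21  # -> x = 21
if x < 13:  # condition is False
elif x < 25:  # condition is True
    q = x + 8  # -> q = 29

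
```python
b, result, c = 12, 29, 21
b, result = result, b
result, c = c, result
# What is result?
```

Answer: 21

Derivation:
Trace (tracking result):
b, result, c = (12, 29, 21)  # -> b = 12, result = 29, c = 21
b, result = (result, b)  # -> b = 29, result = 12
result, c = (c, result)  # -> result = 21, c = 12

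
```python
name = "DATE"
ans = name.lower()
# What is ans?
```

Trace (tracking ans):
name = 'DATE'  # -> name = 'DATE'
ans = name.lower()  # -> ans = 'date'

Answer: 'date'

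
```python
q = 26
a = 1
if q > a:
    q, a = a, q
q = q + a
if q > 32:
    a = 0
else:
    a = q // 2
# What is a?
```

Trace (tracking a):
q = 26  # -> q = 26
a = 1  # -> a = 1
if q > a:  # condition is True
    q, a = (a, q)  # -> q = 1, a = 26
q = q + a  # -> q = 27
if q > 32:  # condition is False
else:
    a = q // 2  # -> a = 13

Answer: 13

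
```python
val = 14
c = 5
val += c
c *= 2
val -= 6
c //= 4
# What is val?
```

Answer: 13

Derivation:
Trace (tracking val):
val = 14  # -> val = 14
c = 5  # -> c = 5
val += c  # -> val = 19
c *= 2  # -> c = 10
val -= 6  # -> val = 13
c //= 4  # -> c = 2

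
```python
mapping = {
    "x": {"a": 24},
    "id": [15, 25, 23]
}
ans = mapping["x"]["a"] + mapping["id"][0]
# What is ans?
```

Answer: 39

Derivation:
Trace (tracking ans):
mapping = {'x': {'a': 24}, 'id': [15, 25, 23]}  # -> mapping = {'x': {'a': 24}, 'id': [15, 25, 23]}
ans = mapping['x']['a'] + mapping['id'][0]  # -> ans = 39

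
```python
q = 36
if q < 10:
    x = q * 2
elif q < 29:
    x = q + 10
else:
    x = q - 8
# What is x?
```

Answer: 28

Derivation:
Trace (tracking x):
q = 36  # -> q = 36
if q < 10:  # condition is False
elif q < 29:  # condition is False
else:
    x = q - 8  # -> x = 28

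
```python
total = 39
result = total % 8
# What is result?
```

Answer: 7

Derivation:
Trace (tracking result):
total = 39  # -> total = 39
result = total % 8  # -> result = 7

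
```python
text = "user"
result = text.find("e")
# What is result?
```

Answer: 2

Derivation:
Trace (tracking result):
text = 'user'  # -> text = 'user'
result = text.find('e')  # -> result = 2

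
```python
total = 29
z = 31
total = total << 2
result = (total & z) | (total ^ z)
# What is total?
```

Answer: 116

Derivation:
Trace (tracking total):
total = 29  # -> total = 29
z = 31  # -> z = 31
total = total << 2  # -> total = 116
result = total & z | total ^ z  # -> result = 127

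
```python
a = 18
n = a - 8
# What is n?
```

Answer: 10

Derivation:
Trace (tracking n):
a = 18  # -> a = 18
n = a - 8  # -> n = 10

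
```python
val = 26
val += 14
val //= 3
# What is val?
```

Answer: 13

Derivation:
Trace (tracking val):
val = 26  # -> val = 26
val += 14  # -> val = 40
val //= 3  # -> val = 13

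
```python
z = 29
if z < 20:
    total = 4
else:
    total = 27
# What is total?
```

Trace (tracking total):
z = 29  # -> z = 29
if z < 20:  # condition is False
else:
    total = 27  # -> total = 27

Answer: 27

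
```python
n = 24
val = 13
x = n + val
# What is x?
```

Trace (tracking x):
n = 24  # -> n = 24
val = 13  # -> val = 13
x = n + val  # -> x = 37

Answer: 37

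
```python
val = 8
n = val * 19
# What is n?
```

Answer: 152

Derivation:
Trace (tracking n):
val = 8  # -> val = 8
n = val * 19  # -> n = 152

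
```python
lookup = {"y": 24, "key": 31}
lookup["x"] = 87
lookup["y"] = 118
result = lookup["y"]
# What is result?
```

Trace (tracking result):
lookup = {'y': 24, 'key': 31}  # -> lookup = {'y': 24, 'key': 31}
lookup['x'] = 87  # -> lookup = {'y': 24, 'key': 31, 'x': 87}
lookup['y'] = 118  # -> lookup = {'y': 118, 'key': 31, 'x': 87}
result = lookup['y']  # -> result = 118

Answer: 118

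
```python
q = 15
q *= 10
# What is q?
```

Answer: 150

Derivation:
Trace (tracking q):
q = 15  # -> q = 15
q *= 10  # -> q = 150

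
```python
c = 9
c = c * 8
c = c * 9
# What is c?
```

Answer: 648

Derivation:
Trace (tracking c):
c = 9  # -> c = 9
c = c * 8  # -> c = 72
c = c * 9  # -> c = 648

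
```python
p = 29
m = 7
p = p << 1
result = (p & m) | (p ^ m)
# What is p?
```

Trace (tracking p):
p = 29  # -> p = 29
m = 7  # -> m = 7
p = p << 1  # -> p = 58
result = p & m | p ^ m  # -> result = 63

Answer: 58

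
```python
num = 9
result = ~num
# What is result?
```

Answer: -10

Derivation:
Trace (tracking result):
num = 9  # -> num = 9
result = ~num  # -> result = -10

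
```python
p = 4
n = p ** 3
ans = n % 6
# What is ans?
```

Trace (tracking ans):
p = 4  # -> p = 4
n = p ** 3  # -> n = 64
ans = n % 6  # -> ans = 4

Answer: 4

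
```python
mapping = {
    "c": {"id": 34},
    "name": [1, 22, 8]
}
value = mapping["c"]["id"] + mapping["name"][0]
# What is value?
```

Trace (tracking value):
mapping = {'c': {'id': 34}, 'name': [1, 22, 8]}  # -> mapping = {'c': {'id': 34}, 'name': [1, 22, 8]}
value = mapping['c']['id'] + mapping['name'][0]  # -> value = 35

Answer: 35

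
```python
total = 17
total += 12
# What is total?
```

Answer: 29

Derivation:
Trace (tracking total):
total = 17  # -> total = 17
total += 12  # -> total = 29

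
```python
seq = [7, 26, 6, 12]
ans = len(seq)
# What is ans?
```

Answer: 4

Derivation:
Trace (tracking ans):
seq = [7, 26, 6, 12]  # -> seq = [7, 26, 6, 12]
ans = len(seq)  # -> ans = 4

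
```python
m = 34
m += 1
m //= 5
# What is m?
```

Answer: 7

Derivation:
Trace (tracking m):
m = 34  # -> m = 34
m += 1  # -> m = 35
m //= 5  # -> m = 7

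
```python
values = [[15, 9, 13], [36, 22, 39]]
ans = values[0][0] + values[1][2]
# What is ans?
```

Trace (tracking ans):
values = [[15, 9, 13], [36, 22, 39]]  # -> values = [[15, 9, 13], [36, 22, 39]]
ans = values[0][0] + values[1][2]  # -> ans = 54

Answer: 54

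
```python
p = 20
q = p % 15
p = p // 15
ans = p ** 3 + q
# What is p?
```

Answer: 1

Derivation:
Trace (tracking p):
p = 20  # -> p = 20
q = p % 15  # -> q = 5
p = p // 15  # -> p = 1
ans = p ** 3 + q  # -> ans = 6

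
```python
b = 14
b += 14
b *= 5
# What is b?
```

Trace (tracking b):
b = 14  # -> b = 14
b += 14  # -> b = 28
b *= 5  # -> b = 140

Answer: 140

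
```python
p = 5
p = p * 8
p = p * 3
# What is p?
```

Trace (tracking p):
p = 5  # -> p = 5
p = p * 8  # -> p = 40
p = p * 3  # -> p = 120

Answer: 120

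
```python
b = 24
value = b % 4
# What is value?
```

Trace (tracking value):
b = 24  # -> b = 24
value = b % 4  # -> value = 0

Answer: 0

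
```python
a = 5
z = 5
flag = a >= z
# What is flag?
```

Answer: True

Derivation:
Trace (tracking flag):
a = 5  # -> a = 5
z = 5  # -> z = 5
flag = a >= z  # -> flag = True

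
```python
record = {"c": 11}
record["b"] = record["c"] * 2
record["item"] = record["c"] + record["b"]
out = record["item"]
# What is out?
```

Trace (tracking out):
record = {'c': 11}  # -> record = {'c': 11}
record['b'] = record['c'] * 2  # -> record = {'c': 11, 'b': 22}
record['item'] = record['c'] + record['b']  # -> record = {'c': 11, 'b': 22, 'item': 33}
out = record['item']  # -> out = 33

Answer: 33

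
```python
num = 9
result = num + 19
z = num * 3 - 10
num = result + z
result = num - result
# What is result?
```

Answer: 17

Derivation:
Trace (tracking result):
num = 9  # -> num = 9
result = num + 19  # -> result = 28
z = num * 3 - 10  # -> z = 17
num = result + z  # -> num = 45
result = num - result  # -> result = 17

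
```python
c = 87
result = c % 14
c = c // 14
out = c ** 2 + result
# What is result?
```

Answer: 3

Derivation:
Trace (tracking result):
c = 87  # -> c = 87
result = c % 14  # -> result = 3
c = c // 14  # -> c = 6
out = c ** 2 + result  # -> out = 39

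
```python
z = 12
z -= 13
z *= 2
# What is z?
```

Trace (tracking z):
z = 12  # -> z = 12
z -= 13  # -> z = -1
z *= 2  # -> z = -2

Answer: -2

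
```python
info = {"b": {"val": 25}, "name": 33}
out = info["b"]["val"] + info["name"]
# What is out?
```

Answer: 58

Derivation:
Trace (tracking out):
info = {'b': {'val': 25}, 'name': 33}  # -> info = {'b': {'val': 25}, 'name': 33}
out = info['b']['val'] + info['name']  # -> out = 58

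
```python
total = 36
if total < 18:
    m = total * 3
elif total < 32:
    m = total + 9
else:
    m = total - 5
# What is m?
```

Answer: 31

Derivation:
Trace (tracking m):
total = 36  # -> total = 36
if total < 18:  # condition is False
elif total < 32:  # condition is False
else:
    m = total - 5  # -> m = 31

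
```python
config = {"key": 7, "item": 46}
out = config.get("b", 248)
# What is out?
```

Answer: 248

Derivation:
Trace (tracking out):
config = {'key': 7, 'item': 46}  # -> config = {'key': 7, 'item': 46}
out = config.get('b', 248)  # -> out = 248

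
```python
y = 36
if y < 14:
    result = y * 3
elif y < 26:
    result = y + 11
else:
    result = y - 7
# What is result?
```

Answer: 29

Derivation:
Trace (tracking result):
y = 36  # -> y = 36
if y < 14:  # condition is False
elif y < 26:  # condition is False
else:
    result = y - 7  # -> result = 29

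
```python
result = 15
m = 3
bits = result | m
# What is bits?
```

Answer: 15

Derivation:
Trace (tracking bits):
result = 15  # -> result = 15
m = 3  # -> m = 3
bits = result | m  # -> bits = 15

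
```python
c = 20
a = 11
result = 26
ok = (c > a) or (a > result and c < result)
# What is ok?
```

Answer: True

Derivation:
Trace (tracking ok):
c = 20  # -> c = 20
a = 11  # -> a = 11
result = 26  # -> result = 26
ok = c > a or (a > result and c < result)  # -> ok = True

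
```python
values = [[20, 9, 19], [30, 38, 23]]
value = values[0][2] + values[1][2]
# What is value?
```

Trace (tracking value):
values = [[20, 9, 19], [30, 38, 23]]  # -> values = [[20, 9, 19], [30, 38, 23]]
value = values[0][2] + values[1][2]  # -> value = 42

Answer: 42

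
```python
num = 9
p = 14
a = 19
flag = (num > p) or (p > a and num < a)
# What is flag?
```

Trace (tracking flag):
num = 9  # -> num = 9
p = 14  # -> p = 14
a = 19  # -> a = 19
flag = num > p or (p > a and num < a)  # -> flag = False

Answer: False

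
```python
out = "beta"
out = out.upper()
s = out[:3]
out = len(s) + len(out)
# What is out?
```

Answer: 7

Derivation:
Trace (tracking out):
out = 'beta'  # -> out = 'beta'
out = out.upper()  # -> out = 'BETA'
s = out[:3]  # -> s = 'BET'
out = len(s) + len(out)  # -> out = 7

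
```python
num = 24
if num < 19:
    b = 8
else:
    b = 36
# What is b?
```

Answer: 36

Derivation:
Trace (tracking b):
num = 24  # -> num = 24
if num < 19:  # condition is False
else:
    b = 36  # -> b = 36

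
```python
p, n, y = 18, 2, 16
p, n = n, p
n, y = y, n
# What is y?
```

Answer: 18

Derivation:
Trace (tracking y):
p, n, y = (18, 2, 16)  # -> p = 18, n = 2, y = 16
p, n = (n, p)  # -> p = 2, n = 18
n, y = (y, n)  # -> n = 16, y = 18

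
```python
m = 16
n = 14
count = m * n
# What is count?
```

Trace (tracking count):
m = 16  # -> m = 16
n = 14  # -> n = 14
count = m * n  # -> count = 224

Answer: 224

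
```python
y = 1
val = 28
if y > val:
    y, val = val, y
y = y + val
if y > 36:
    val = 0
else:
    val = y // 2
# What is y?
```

Trace (tracking y):
y = 1  # -> y = 1
val = 28  # -> val = 28
if y > val:  # condition is False
y = y + val  # -> y = 29
if y > 36:  # condition is False
else:
    val = y // 2  # -> val = 14

Answer: 29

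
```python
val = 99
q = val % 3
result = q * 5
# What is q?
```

Trace (tracking q):
val = 99  # -> val = 99
q = val % 3  # -> q = 0
result = q * 5  # -> result = 0

Answer: 0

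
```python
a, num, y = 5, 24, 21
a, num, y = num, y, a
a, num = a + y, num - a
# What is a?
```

Trace (tracking a):
a, num, y = (5, 24, 21)  # -> a = 5, num = 24, y = 21
a, num, y = (num, y, a)  # -> a = 24, num = 21, y = 5
a, num = (a + y, num - a)  # -> a = 29, num = -3

Answer: 29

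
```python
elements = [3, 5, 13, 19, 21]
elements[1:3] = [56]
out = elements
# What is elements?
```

Trace (tracking elements):
elements = [3, 5, 13, 19, 21]  # -> elements = [3, 5, 13, 19, 21]
elements[1:3] = [56]  # -> elements = [3, 56, 19, 21]
out = elements  # -> out = [3, 56, 19, 21]

Answer: [3, 56, 19, 21]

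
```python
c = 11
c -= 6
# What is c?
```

Answer: 5

Derivation:
Trace (tracking c):
c = 11  # -> c = 11
c -= 6  # -> c = 5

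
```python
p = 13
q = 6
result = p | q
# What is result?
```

Answer: 15

Derivation:
Trace (tracking result):
p = 13  # -> p = 13
q = 6  # -> q = 6
result = p | q  # -> result = 15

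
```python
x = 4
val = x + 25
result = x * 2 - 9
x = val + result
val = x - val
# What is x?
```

Answer: 28

Derivation:
Trace (tracking x):
x = 4  # -> x = 4
val = x + 25  # -> val = 29
result = x * 2 - 9  # -> result = -1
x = val + result  # -> x = 28
val = x - val  # -> val = -1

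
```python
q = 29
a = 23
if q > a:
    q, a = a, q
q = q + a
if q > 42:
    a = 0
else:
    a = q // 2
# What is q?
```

Trace (tracking q):
q = 29  # -> q = 29
a = 23  # -> a = 23
if q > a:  # condition is True
    q, a = (a, q)  # -> q = 23, a = 29
q = q + a  # -> q = 52
if q > 42:  # condition is True
    a = 0  # -> a = 0

Answer: 52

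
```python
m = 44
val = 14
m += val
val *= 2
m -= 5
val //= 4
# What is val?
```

Trace (tracking val):
m = 44  # -> m = 44
val = 14  # -> val = 14
m += val  # -> m = 58
val *= 2  # -> val = 28
m -= 5  # -> m = 53
val //= 4  # -> val = 7

Answer: 7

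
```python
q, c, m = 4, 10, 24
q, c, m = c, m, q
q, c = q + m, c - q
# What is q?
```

Answer: 14

Derivation:
Trace (tracking q):
q, c, m = (4, 10, 24)  # -> q = 4, c = 10, m = 24
q, c, m = (c, m, q)  # -> q = 10, c = 24, m = 4
q, c = (q + m, c - q)  # -> q = 14, c = 14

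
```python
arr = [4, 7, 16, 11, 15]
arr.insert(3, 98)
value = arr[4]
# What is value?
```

Trace (tracking value):
arr = [4, 7, 16, 11, 15]  # -> arr = [4, 7, 16, 11, 15]
arr.insert(3, 98)  # -> arr = [4, 7, 16, 98, 11, 15]
value = arr[4]  # -> value = 11

Answer: 11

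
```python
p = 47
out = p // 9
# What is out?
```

Trace (tracking out):
p = 47  # -> p = 47
out = p // 9  # -> out = 5

Answer: 5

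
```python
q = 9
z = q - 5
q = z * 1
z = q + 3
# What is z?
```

Answer: 7

Derivation:
Trace (tracking z):
q = 9  # -> q = 9
z = q - 5  # -> z = 4
q = z * 1  # -> q = 4
z = q + 3  # -> z = 7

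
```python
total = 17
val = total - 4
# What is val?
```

Answer: 13

Derivation:
Trace (tracking val):
total = 17  # -> total = 17
val = total - 4  # -> val = 13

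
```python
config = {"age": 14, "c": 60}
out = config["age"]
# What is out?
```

Answer: 14

Derivation:
Trace (tracking out):
config = {'age': 14, 'c': 60}  # -> config = {'age': 14, 'c': 60}
out = config['age']  # -> out = 14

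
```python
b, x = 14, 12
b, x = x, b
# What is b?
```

Answer: 12

Derivation:
Trace (tracking b):
b, x = (14, 12)  # -> b = 14, x = 12
b, x = (x, b)  # -> b = 12, x = 14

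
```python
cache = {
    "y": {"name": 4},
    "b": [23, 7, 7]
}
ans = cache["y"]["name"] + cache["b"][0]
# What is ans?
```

Trace (tracking ans):
cache = {'y': {'name': 4}, 'b': [23, 7, 7]}  # -> cache = {'y': {'name': 4}, 'b': [23, 7, 7]}
ans = cache['y']['name'] + cache['b'][0]  # -> ans = 27

Answer: 27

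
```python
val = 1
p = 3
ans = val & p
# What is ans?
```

Answer: 1

Derivation:
Trace (tracking ans):
val = 1  # -> val = 1
p = 3  # -> p = 3
ans = val & p  # -> ans = 1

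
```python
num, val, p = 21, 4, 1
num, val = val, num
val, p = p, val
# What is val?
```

Trace (tracking val):
num, val, p = (21, 4, 1)  # -> num = 21, val = 4, p = 1
num, val = (val, num)  # -> num = 4, val = 21
val, p = (p, val)  # -> val = 1, p = 21

Answer: 1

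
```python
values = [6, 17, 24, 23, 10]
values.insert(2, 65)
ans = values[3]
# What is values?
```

Trace (tracking values):
values = [6, 17, 24, 23, 10]  # -> values = [6, 17, 24, 23, 10]
values.insert(2, 65)  # -> values = [6, 17, 65, 24, 23, 10]
ans = values[3]  # -> ans = 24

Answer: [6, 17, 65, 24, 23, 10]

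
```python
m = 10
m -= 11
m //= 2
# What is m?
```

Trace (tracking m):
m = 10  # -> m = 10
m -= 11  # -> m = -1
m //= 2  # -> m = -1

Answer: -1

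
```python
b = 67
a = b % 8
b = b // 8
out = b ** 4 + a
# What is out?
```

Trace (tracking out):
b = 67  # -> b = 67
a = b % 8  # -> a = 3
b = b // 8  # -> b = 8
out = b ** 4 + a  # -> out = 4099

Answer: 4099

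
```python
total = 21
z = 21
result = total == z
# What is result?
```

Answer: True

Derivation:
Trace (tracking result):
total = 21  # -> total = 21
z = 21  # -> z = 21
result = total == z  # -> result = True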